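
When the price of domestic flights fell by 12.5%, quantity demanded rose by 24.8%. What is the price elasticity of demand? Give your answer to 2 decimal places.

-1.98

ε = %ΔQ / %ΔP = (24.8)/(-12.5) = -1.984.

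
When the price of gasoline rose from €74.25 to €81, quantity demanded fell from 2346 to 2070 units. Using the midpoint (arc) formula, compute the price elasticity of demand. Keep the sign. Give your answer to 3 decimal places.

ΔQ = 2070 − 2346 = -276; ΔP = 81 − 74.25 = 6.75.
Midpoints: P̄ = 77.62, Q̄ = 2208.0.
ε = (ΔQ/ΔP)(P̄/Q̄) = (-276/6.75)(77.62/2208.0).

-1.438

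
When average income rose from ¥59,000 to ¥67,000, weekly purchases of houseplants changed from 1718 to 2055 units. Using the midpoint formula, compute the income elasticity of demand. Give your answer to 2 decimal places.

ΔQ = 337, ΔI = 8000. Midpoints: Ī = 63,000, Q̄ = 1886.5.
ε_I = (ΔQ/ΔI)(Ī/Q̄) = (337/8000)(63000/1886.5).
ε_I > 0, so the good is normal.

1.41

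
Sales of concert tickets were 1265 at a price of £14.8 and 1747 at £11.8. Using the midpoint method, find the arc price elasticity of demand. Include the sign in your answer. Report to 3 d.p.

ΔQ = 1747 − 1265 = 482; ΔP = 11.8 − 14.8 = -3.
Midpoints: P̄ = 13.30, Q̄ = 1506.0.
ε = (ΔQ/ΔP)(P̄/Q̄) = (482/-3)(13.30/1506.0).

-1.419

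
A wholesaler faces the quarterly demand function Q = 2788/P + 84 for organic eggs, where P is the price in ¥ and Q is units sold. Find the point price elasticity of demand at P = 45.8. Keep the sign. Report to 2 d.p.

At P = 45.8, Q = 144.873.
dQ/dP = −2788/P² = -1.329.
ε = (dQ/dP)(P/Q) = (-1.329)(45.8/144.873).

-0.42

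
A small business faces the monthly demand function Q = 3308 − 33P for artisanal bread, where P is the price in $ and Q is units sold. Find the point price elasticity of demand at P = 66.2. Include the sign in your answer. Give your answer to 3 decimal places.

-1.945

At P = 66.2, Q = 1123.400.
dQ/dP = −33.
ε = (dQ/dP)(P/Q) = (-33)(66.2/1123.400).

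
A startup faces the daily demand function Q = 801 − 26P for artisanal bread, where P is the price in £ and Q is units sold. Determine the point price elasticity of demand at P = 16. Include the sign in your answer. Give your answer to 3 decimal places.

-1.081

At P = 16, Q = 385.
dQ/dP = −26.
ε = (dQ/dP)(P/Q) = (-26)(16/385).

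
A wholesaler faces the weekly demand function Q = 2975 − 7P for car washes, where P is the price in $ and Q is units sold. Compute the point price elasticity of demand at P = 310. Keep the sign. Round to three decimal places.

At P = 310, Q = 805.
dQ/dP = −7.
ε = (dQ/dP)(P/Q) = (-7)(310/805).

-2.696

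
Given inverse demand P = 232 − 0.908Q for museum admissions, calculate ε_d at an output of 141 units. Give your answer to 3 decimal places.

-0.812

At Q = 141, P = 232 − 0.908(141) = 103.97.
dP/dQ = −0.908, so dQ/dP = 1/(−0.908) = -1.101.
ε = (dQ/dP)(P/Q) = (-1.101)(103.97/141).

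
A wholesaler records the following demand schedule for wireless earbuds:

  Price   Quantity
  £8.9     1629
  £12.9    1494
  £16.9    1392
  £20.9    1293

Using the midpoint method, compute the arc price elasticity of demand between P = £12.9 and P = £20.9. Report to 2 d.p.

At P = 12.9, Q = 1494; at P = 20.9, Q = 1293.
ΔQ = -201, ΔP = 8.0. Midpoints: P̄ = 16.90, Q̄ = 1393.5.
ε = (ΔQ/ΔP)(P̄/Q̄) = (-201/8.0)(16.90/1393.5).

-0.30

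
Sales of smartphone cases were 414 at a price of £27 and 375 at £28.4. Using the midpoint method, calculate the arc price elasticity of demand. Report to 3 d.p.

ΔQ = 375 − 414 = -39; ΔP = 28.4 − 27 = 1.4.
Midpoints: P̄ = 27.70, Q̄ = 394.5.
ε = (ΔQ/ΔP)(P̄/Q̄) = (-39/1.4)(27.70/394.5).

-1.956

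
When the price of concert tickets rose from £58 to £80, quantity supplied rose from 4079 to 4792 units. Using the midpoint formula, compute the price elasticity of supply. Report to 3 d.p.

ΔQ = 4792 − 4079 = 713; ΔP = 80 − 58 = 22.
Midpoints: P̄ = 69.00, Q̄ = 4435.5.
ε_s = (ΔQ/ΔP)(P̄/Q̄) = (713/22)(69.00/4435.5).

0.504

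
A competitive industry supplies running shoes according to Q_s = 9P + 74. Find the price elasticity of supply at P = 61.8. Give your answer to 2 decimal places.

At P = 61.8, Q_s = 630.20.
dQ_s/dP = 9.
ε_s = (dQ_s/dP)(P/Q_s) = (9)(61.8/630.20).

0.88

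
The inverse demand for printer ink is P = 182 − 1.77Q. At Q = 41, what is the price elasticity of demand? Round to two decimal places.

-1.51

At Q = 41, P = 182 − 1.77(41) = 109.43.
dP/dQ = −1.77, so dQ/dP = 1/(−1.77) = -0.565.
ε = (dQ/dP)(P/Q) = (-0.565)(109.43/41).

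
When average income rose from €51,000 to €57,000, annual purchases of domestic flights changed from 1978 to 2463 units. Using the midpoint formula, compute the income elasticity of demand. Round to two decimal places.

1.97

ΔQ = 485, ΔI = 6000. Midpoints: Ī = 54,000, Q̄ = 2220.5.
ε_I = (ΔQ/ΔI)(Ī/Q̄) = (485/6000)(54000/2220.5).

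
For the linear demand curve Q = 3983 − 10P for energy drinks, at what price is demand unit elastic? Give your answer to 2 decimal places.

199.15

For linear demand Q = a − bP, ε = −bP/(a − bP). |ε| = 1 when bP = a − bP, i.e. P = a/(2b).
P = 3983/(2·10) = 3983/20 = 199.1500.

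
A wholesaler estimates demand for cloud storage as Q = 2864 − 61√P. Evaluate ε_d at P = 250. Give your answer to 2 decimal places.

At P = 250, Q = 1899.505.
dQ/dP = −61/(2√P) = -1.929.
ε = (dQ/dP)(P/Q) = (-1.929)(250/1899.505).

-0.25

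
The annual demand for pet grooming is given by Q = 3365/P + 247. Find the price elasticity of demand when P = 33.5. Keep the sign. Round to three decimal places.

-0.289

At P = 33.5, Q = 347.448.
dQ/dP = −3365/P² = -2.998.
ε = (dQ/dP)(P/Q) = (-2.998)(33.5/347.448).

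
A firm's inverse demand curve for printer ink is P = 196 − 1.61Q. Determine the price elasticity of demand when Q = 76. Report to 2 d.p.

-0.60

At Q = 76, P = 196 − 1.61(76) = 73.64.
dP/dQ = −1.61, so dQ/dP = 1/(−1.61) = -0.621.
ε = (dQ/dP)(P/Q) = (-0.621)(73.64/76).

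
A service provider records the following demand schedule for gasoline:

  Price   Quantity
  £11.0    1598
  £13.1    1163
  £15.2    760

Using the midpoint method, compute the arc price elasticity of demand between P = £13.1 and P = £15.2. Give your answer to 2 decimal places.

-2.82

At P = 13.1, Q = 1163; at P = 15.2, Q = 760.
ΔQ = -403, ΔP = 2.1. Midpoints: P̄ = 14.15, Q̄ = 961.5.
ε = (ΔQ/ΔP)(P̄/Q̄) = (-403/2.1)(14.15/961.5).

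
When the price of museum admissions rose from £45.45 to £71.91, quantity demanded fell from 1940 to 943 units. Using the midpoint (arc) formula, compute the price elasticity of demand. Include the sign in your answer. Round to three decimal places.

-1.534

ΔQ = 943 − 1940 = -997; ΔP = 71.91 − 45.45 = 26.46.
Midpoints: P̄ = 58.68, Q̄ = 1441.5.
ε = (ΔQ/ΔP)(P̄/Q̄) = (-997/26.46)(58.68/1441.5).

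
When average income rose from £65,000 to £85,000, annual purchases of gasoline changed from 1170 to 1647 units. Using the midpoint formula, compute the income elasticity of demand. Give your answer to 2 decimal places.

1.27

ΔQ = 477, ΔI = 20000. Midpoints: Ī = 75,000, Q̄ = 1408.5.
ε_I = (ΔQ/ΔI)(Ī/Q̄) = (477/20000)(75000/1408.5).
ε_I > 0, so the good is normal.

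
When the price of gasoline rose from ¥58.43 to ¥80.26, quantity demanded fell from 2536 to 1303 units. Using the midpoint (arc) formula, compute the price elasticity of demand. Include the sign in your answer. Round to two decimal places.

-2.04

ΔQ = 1303 − 2536 = -1233; ΔP = 80.26 − 58.43 = 21.83.
Midpoints: P̄ = 69.34, Q̄ = 1919.5.
ε = (ΔQ/ΔP)(P̄/Q̄) = (-1233/21.83)(69.34/1919.5).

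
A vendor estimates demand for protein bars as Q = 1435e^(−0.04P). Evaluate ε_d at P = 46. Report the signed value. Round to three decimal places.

At P = 46, Q = 227.903.
dQ/dP = −0.04·1435e^(−0.04P) = −0.04Q = -9.116.
ε = (dQ/dP)(P/Q) = (-9.116)(46/227.903).
|ε| > 1, so demand is elastic at this price.

-1.840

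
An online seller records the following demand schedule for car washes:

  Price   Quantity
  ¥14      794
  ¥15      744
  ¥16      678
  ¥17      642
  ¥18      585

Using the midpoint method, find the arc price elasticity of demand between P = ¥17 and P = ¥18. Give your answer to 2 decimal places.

-1.63

At P = 17, Q = 642; at P = 18, Q = 585.
ΔQ = -57, ΔP = 1. Midpoints: P̄ = 17.50, Q̄ = 613.5.
ε = (ΔQ/ΔP)(P̄/Q̄) = (-57/1)(17.50/613.5).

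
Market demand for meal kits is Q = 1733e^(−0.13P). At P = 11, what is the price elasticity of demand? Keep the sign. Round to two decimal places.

At P = 11, Q = 414.722.
dQ/dP = −0.13·1733e^(−0.13P) = −0.13Q = -53.914.
ε = (dQ/dP)(P/Q) = (-53.914)(11/414.722).

-1.43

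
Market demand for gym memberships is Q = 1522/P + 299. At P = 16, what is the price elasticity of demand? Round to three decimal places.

-0.241

At P = 16, Q = 394.125.
dQ/dP = −1522/P² = -5.945.
ε = (dQ/dP)(P/Q) = (-5.945)(16/394.125).
|ε| < 1, so demand is inelastic at this price.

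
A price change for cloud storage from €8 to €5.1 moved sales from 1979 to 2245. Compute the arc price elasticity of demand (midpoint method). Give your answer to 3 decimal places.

ΔQ = 2245 − 1979 = 266; ΔP = 5.1 − 8 = -2.9.
Midpoints: P̄ = 6.55, Q̄ = 2112.0.
ε = (ΔQ/ΔP)(P̄/Q̄) = (266/-2.9)(6.55/2112.0).

-0.284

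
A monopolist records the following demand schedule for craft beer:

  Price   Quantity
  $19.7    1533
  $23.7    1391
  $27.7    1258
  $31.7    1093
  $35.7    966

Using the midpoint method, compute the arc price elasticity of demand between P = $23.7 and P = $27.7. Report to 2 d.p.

-0.65

At P = 23.7, Q = 1391; at P = 27.7, Q = 1258.
ΔQ = -133, ΔP = 4.0. Midpoints: P̄ = 25.70, Q̄ = 1324.5.
ε = (ΔQ/ΔP)(P̄/Q̄) = (-133/4.0)(25.70/1324.5).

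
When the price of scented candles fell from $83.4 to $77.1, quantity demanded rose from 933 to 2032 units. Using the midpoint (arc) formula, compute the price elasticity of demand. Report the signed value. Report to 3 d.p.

ΔQ = 2032 − 933 = 1099; ΔP = 77.1 − 83.4 = -6.3.
Midpoints: P̄ = 80.25, Q̄ = 1482.5.
ε = (ΔQ/ΔP)(P̄/Q̄) = (1099/-6.3)(80.25/1482.5).

-9.443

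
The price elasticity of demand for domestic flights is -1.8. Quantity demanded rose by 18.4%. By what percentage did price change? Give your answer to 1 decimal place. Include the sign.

%ΔP ≈ %ΔQ / ε = (18.4%)/(-1.8) = -10.22%.

-10.2%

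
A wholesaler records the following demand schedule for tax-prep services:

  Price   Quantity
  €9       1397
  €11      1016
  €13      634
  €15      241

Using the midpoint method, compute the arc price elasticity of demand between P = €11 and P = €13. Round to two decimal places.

-2.78

At P = 11, Q = 1016; at P = 13, Q = 634.
ΔQ = -382, ΔP = 2. Midpoints: P̄ = 12.00, Q̄ = 825.0.
ε = (ΔQ/ΔP)(P̄/Q̄) = (-382/2)(12.00/825.0).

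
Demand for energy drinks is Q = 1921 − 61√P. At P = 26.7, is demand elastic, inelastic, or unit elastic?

inelastic

Q = 1605.801, dQ/dP = -5.903.
ε = (dQ/dP)(P/Q) ≈ -0.098.
|ε| = 0.10 < 1.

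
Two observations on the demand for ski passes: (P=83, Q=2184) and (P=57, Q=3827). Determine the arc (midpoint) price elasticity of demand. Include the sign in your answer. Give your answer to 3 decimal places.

ΔQ = 3827 − 2184 = 1643; ΔP = 57 − 83 = -26.
Midpoints: P̄ = 70.00, Q̄ = 3005.5.
ε = (ΔQ/ΔP)(P̄/Q̄) = (1643/-26)(70.00/3005.5).

-1.472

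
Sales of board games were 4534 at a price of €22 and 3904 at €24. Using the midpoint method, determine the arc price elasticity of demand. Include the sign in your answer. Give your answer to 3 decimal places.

-1.717

ΔQ = 3904 − 4534 = -630; ΔP = 24 − 22 = 2.
Midpoints: P̄ = 23.00, Q̄ = 4219.0.
ε = (ΔQ/ΔP)(P̄/Q̄) = (-630/2)(23.00/4219.0).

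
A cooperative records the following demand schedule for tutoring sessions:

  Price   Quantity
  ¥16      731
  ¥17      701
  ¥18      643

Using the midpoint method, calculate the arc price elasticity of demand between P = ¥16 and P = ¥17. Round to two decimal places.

-0.69

At P = 16, Q = 731; at P = 17, Q = 701.
ΔQ = -30, ΔP = 1. Midpoints: P̄ = 16.50, Q̄ = 716.0.
ε = (ΔQ/ΔP)(P̄/Q̄) = (-30/1)(16.50/716.0).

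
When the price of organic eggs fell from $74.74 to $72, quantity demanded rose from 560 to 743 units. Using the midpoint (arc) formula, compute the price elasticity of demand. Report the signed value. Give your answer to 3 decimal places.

ΔQ = 743 − 560 = 183; ΔP = 72 − 74.74 = -2.74.
Midpoints: P̄ = 73.37, Q̄ = 651.5.
ε = (ΔQ/ΔP)(P̄/Q̄) = (183/-2.74)(73.37/651.5).

-7.522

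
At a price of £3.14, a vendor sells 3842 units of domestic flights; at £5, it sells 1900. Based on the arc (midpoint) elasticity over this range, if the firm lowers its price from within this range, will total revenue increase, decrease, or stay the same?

increase

Arc ε = (-1942/1.86)(4.07/2871.0) ≈ -1.480.
|ε| = 1.48 > 1, so demand is elastic. A price cut therefore raises total revenue.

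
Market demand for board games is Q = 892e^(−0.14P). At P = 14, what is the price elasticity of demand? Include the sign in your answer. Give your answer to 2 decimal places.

At P = 14, Q = 125.646.
dQ/dP = −0.14·892e^(−0.14P) = −0.14Q = -17.590.
ε = (dQ/dP)(P/Q) = (-17.590)(14/125.646).
|ε| > 1, so demand is elastic at this price.

-1.96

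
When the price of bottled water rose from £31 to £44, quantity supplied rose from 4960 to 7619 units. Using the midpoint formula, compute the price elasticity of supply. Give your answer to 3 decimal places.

ΔQ = 7619 − 4960 = 2659; ΔP = 44 − 31 = 13.
Midpoints: P̄ = 37.50, Q̄ = 6289.5.
ε_s = (ΔQ/ΔP)(P̄/Q̄) = (2659/13)(37.50/6289.5).

1.220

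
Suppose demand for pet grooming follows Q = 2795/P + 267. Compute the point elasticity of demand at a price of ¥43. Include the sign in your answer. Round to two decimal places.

At P = 43, Q = 332.
dQ/dP = −2795/P² = -1.512.
ε = (dQ/dP)(P/Q) = (-1.512)(43/332).

-0.20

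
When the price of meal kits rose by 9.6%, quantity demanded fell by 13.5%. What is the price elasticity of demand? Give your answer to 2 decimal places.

-1.41

ε = %ΔQ / %ΔP = (-13.5)/(9.6) = -1.406.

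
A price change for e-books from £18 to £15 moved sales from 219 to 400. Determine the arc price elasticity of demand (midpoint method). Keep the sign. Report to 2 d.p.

ΔQ = 400 − 219 = 181; ΔP = 15 − 18 = -3.
Midpoints: P̄ = 16.50, Q̄ = 309.5.
ε = (ΔQ/ΔP)(P̄/Q̄) = (181/-3)(16.50/309.5).

-3.22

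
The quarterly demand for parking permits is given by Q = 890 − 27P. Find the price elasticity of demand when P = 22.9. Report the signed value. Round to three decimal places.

At P = 22.9, Q = 271.700.
dQ/dP = −27.
ε = (dQ/dP)(P/Q) = (-27)(22.9/271.700).

-2.276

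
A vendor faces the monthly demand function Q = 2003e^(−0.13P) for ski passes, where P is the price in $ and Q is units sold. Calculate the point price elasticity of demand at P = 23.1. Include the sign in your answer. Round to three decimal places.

At P = 23.1, Q = 99.425.
dQ/dP = −0.13·2003e^(−0.13P) = −0.13Q = -12.925.
ε = (dQ/dP)(P/Q) = (-12.925)(23.1/99.425).
|ε| > 1, so demand is elastic at this price.

-3.003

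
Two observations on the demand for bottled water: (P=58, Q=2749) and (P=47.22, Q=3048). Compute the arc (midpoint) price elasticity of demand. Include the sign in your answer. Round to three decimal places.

ΔQ = 3048 − 2749 = 299; ΔP = 47.22 − 58 = -10.78.
Midpoints: P̄ = 52.61, Q̄ = 2898.5.
ε = (ΔQ/ΔP)(P̄/Q̄) = (299/-10.78)(52.61/2898.5).

-0.503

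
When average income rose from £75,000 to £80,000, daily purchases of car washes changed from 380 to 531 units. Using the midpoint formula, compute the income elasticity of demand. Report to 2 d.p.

ΔQ = 151, ΔI = 5000. Midpoints: Ī = 77,500, Q̄ = 455.5.
ε_I = (ΔQ/ΔI)(Ī/Q̄) = (151/5000)(77500/455.5).
ε_I > 0, so the good is normal.

5.14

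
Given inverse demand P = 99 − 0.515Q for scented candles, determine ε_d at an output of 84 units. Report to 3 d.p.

At Q = 84, P = 99 − 0.515(84) = 55.74.
dP/dQ = −0.515, so dQ/dP = 1/(−0.515) = -1.942.
ε = (dQ/dP)(P/Q) = (-1.942)(55.74/84).

-1.288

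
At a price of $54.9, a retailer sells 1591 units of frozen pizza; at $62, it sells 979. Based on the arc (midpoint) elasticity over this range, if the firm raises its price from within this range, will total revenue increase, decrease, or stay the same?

decrease

Arc ε = (-612/7.1)(58.45/1285.0) ≈ -3.921.
|ε| = 3.92 > 1, so demand is elastic. A price rise therefore reduces total revenue.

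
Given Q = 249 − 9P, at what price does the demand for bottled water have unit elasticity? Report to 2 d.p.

For linear demand Q = a − bP, ε = −bP/(a − bP). |ε| = 1 when bP = a − bP, i.e. P = a/(2b).
P = 249/(2·9) = 249/18 = 13.8333.

13.83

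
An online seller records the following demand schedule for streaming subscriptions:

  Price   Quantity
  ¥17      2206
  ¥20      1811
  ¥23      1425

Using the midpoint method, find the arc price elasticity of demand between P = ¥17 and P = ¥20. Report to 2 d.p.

At P = 17, Q = 2206; at P = 20, Q = 1811.
ΔQ = -395, ΔP = 3. Midpoints: P̄ = 18.50, Q̄ = 2008.5.
ε = (ΔQ/ΔP)(P̄/Q̄) = (-395/3)(18.50/2008.5).

-1.21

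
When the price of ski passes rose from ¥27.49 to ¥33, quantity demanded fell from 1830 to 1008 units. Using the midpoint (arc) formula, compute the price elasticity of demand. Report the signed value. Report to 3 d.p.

ΔQ = 1008 − 1830 = -822; ΔP = 33 − 27.49 = 5.51.
Midpoints: P̄ = 30.24, Q̄ = 1419.0.
ε = (ΔQ/ΔP)(P̄/Q̄) = (-822/5.51)(30.24/1419.0).

-3.180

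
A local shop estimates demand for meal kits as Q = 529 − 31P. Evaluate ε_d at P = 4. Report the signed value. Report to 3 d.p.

At P = 4, Q = 405.
dQ/dP = −31.
ε = (dQ/dP)(P/Q) = (-31)(4/405).

-0.306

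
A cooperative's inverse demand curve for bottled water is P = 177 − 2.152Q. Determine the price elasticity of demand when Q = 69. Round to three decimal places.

-0.192

At Q = 69, P = 177 − 2.152(69) = 28.51.
dP/dQ = −2.152, so dQ/dP = 1/(−2.152) = -0.465.
ε = (dQ/dP)(P/Q) = (-0.465)(28.51/69).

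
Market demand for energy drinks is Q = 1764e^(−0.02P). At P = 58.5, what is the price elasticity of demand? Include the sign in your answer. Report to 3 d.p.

-1.170

At P = 58.5, Q = 547.487.
dQ/dP = −0.02·1764e^(−0.02P) = −0.02Q = -10.950.
ε = (dQ/dP)(P/Q) = (-10.950)(58.5/547.487).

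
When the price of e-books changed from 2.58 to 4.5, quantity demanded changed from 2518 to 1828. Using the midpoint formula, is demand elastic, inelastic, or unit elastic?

inelastic

Arc ε ≈ -0.585.
|ε| = 0.59 < 1.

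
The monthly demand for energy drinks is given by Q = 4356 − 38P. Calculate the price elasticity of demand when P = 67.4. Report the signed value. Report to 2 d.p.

-1.43

At P = 67.4, Q = 1794.800.
dQ/dP = −38.
ε = (dQ/dP)(P/Q) = (-38)(67.4/1794.800).
|ε| > 1, so demand is elastic at this price.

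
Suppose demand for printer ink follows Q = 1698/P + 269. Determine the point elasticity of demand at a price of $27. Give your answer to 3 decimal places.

At P = 27, Q = 331.889.
dQ/dP = −1698/P² = -2.329.
ε = (dQ/dP)(P/Q) = (-2.329)(27/331.889).

-0.189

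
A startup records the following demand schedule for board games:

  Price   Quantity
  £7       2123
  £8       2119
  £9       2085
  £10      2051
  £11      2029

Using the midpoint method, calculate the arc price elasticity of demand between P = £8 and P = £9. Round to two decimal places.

-0.14

At P = 8, Q = 2119; at P = 9, Q = 2085.
ΔQ = -34, ΔP = 1. Midpoints: P̄ = 8.50, Q̄ = 2102.0.
ε = (ΔQ/ΔP)(P̄/Q̄) = (-34/1)(8.50/2102.0).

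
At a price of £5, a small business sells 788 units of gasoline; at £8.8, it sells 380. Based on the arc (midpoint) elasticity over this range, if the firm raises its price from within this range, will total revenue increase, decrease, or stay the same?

Arc ε = (-408/3.8)(6.90/584.0) ≈ -1.269.
|ε| = 1.27 > 1, so demand is elastic. A price rise therefore reduces total revenue.

decrease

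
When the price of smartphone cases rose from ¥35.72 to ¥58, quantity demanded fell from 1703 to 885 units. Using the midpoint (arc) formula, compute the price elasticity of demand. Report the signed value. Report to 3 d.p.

-1.330

ΔQ = 885 − 1703 = -818; ΔP = 58 − 35.72 = 22.28.
Midpoints: P̄ = 46.86, Q̄ = 1294.0.
ε = (ΔQ/ΔP)(P̄/Q̄) = (-818/22.28)(46.86/1294.0).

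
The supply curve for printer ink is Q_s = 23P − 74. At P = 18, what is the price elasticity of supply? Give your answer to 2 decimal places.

1.22

At P = 18, Q_s = 340.
dQ_s/dP = 23.
ε_s = (dQ_s/dP)(P/Q_s) = (23)(18/340).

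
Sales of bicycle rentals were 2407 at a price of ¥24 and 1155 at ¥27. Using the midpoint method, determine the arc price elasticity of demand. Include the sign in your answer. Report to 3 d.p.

-5.975

ΔQ = 1155 − 2407 = -1252; ΔP = 27 − 24 = 3.
Midpoints: P̄ = 25.50, Q̄ = 1781.0.
ε = (ΔQ/ΔP)(P̄/Q̄) = (-1252/3)(25.50/1781.0).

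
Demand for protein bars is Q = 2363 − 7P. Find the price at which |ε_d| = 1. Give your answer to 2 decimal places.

For linear demand Q = a − bP, ε = −bP/(a − bP). |ε| = 1 when bP = a − bP, i.e. P = a/(2b).
P = 2363/(2·7) = 2363/14 = 168.7857.

168.79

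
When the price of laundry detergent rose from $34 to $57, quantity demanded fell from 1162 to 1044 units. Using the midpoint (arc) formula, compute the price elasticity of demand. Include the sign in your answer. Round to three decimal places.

-0.212

ΔQ = 1044 − 1162 = -118; ΔP = 57 − 34 = 23.
Midpoints: P̄ = 45.50, Q̄ = 1103.0.
ε = (ΔQ/ΔP)(P̄/Q̄) = (-118/23)(45.50/1103.0).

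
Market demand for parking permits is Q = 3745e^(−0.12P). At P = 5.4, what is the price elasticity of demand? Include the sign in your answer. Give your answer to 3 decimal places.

-0.648

At P = 5.4, Q = 1958.975.
dQ/dP = −0.12·3745e^(−0.12P) = −0.12Q = -235.077.
ε = (dQ/dP)(P/Q) = (-235.077)(5.4/1958.975).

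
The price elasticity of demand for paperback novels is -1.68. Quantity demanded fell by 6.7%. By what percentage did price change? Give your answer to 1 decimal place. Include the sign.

4.0%

%ΔP ≈ %ΔQ / ε = (-6.7%)/(-1.68) = 3.99%.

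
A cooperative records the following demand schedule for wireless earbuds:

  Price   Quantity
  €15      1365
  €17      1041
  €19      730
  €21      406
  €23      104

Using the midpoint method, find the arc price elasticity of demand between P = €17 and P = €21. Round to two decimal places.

-4.17

At P = 17, Q = 1041; at P = 21, Q = 406.
ΔQ = -635, ΔP = 4. Midpoints: P̄ = 19.00, Q̄ = 723.5.
ε = (ΔQ/ΔP)(P̄/Q̄) = (-635/4)(19.00/723.5).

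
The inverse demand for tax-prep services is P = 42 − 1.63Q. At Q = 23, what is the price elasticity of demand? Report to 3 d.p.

At Q = 23, P = 42 − 1.63(23) = 4.51.
dP/dQ = −1.63, so dQ/dP = 1/(−1.63) = -0.613.
ε = (dQ/dP)(P/Q) = (-0.613)(4.51/23).

-0.120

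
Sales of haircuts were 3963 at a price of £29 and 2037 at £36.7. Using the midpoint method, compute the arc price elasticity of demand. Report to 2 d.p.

ΔQ = 2037 − 3963 = -1926; ΔP = 36.7 − 29 = 7.7.
Midpoints: P̄ = 32.85, Q̄ = 3000.0.
ε = (ΔQ/ΔP)(P̄/Q̄) = (-1926/7.7)(32.85/3000.0).

-2.74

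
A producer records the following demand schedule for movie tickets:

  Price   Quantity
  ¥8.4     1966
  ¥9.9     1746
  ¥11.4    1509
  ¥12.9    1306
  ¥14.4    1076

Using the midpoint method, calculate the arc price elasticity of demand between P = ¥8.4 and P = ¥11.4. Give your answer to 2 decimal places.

At P = 8.4, Q = 1966; at P = 11.4, Q = 1509.
ΔQ = -457, ΔP = 3.0. Midpoints: P̄ = 9.90, Q̄ = 1737.5.
ε = (ΔQ/ΔP)(P̄/Q̄) = (-457/3.0)(9.90/1737.5).

-0.87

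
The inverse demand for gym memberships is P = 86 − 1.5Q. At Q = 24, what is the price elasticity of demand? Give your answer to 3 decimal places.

-1.389

At Q = 24, P = 86 − 1.5(24) = 50.00.
dP/dQ = −1.5, so dQ/dP = 1/(−1.5) = -0.667.
ε = (dQ/dP)(P/Q) = (-0.667)(50.00/24).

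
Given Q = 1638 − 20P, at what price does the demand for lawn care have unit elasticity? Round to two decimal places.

40.95

For linear demand Q = a − bP, ε = −bP/(a − bP). |ε| = 1 when bP = a − bP, i.e. P = a/(2b).
P = 1638/(2·20) = 1638/40 = 40.9500.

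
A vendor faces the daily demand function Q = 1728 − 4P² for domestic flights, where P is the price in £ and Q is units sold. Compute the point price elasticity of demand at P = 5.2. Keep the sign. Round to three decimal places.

-0.134

At P = 5.2, Q = 1619.840.
dQ/dP = −8P = -41.600.
ε = (dQ/dP)(P/Q) = (-41.600)(5.2/1619.840).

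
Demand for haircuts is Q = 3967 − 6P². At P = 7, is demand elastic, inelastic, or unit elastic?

inelastic

Q = 3673, dQ/dP = -84.
ε = (dQ/dP)(P/Q) ≈ -0.160.
|ε| = 0.16 < 1.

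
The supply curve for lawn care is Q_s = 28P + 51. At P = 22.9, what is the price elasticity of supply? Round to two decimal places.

0.93

At P = 22.9, Q_s = 692.20.
dQ_s/dP = 28.
ε_s = (dQ_s/dP)(P/Q_s) = (28)(22.9/692.20).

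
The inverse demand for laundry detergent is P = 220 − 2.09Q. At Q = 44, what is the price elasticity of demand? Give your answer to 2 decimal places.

-1.39

At Q = 44, P = 220 − 2.09(44) = 128.04.
dP/dQ = −2.09, so dQ/dP = 1/(−2.09) = -0.478.
ε = (dQ/dP)(P/Q) = (-0.478)(128.04/44).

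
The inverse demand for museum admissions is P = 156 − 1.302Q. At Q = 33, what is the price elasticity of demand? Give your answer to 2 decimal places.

-2.63

At Q = 33, P = 156 − 1.302(33) = 113.03.
dP/dQ = −1.302, so dQ/dP = 1/(−1.302) = -0.768.
ε = (dQ/dP)(P/Q) = (-0.768)(113.03/33).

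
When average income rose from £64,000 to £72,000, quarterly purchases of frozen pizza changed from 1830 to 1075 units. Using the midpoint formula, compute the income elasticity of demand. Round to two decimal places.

-4.42

ΔQ = -755, ΔI = 8000. Midpoints: Ī = 68,000, Q̄ = 1452.5.
ε_I = (ΔQ/ΔI)(Ī/Q̄) = (-755/8000)(68000/1452.5).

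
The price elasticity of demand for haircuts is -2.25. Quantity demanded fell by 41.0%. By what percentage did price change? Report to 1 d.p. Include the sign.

18.2%

%ΔP ≈ %ΔQ / ε = (-41.0%)/(-2.25) = 18.22%.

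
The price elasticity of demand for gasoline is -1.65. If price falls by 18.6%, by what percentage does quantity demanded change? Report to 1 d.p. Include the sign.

30.7%

%ΔQ ≈ ε × %ΔP = (-1.65)(-18.6%) = 30.69%.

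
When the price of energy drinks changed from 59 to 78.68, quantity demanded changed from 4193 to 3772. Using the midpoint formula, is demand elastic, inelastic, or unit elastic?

inelastic

Arc ε ≈ -0.370.
|ε| = 0.37 < 1.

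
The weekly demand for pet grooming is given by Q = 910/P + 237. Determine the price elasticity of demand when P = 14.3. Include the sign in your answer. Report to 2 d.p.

At P = 14.3, Q = 300.636.
dQ/dP = −910/P² = -4.450.
ε = (dQ/dP)(P/Q) = (-4.450)(14.3/300.636).
|ε| < 1, so demand is inelastic at this price.

-0.21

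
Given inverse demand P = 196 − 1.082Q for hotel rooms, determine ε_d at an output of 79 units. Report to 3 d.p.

At Q = 79, P = 196 − 1.082(79) = 110.52.
dP/dQ = −1.082, so dQ/dP = 1/(−1.082) = -0.924.
ε = (dQ/dP)(P/Q) = (-0.924)(110.52/79).

-1.293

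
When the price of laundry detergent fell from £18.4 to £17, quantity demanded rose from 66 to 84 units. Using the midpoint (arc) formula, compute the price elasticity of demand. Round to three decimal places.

-3.034

ΔQ = 84 − 66 = 18; ΔP = 17 − 18.4 = -1.4.
Midpoints: P̄ = 17.70, Q̄ = 75.0.
ε = (ΔQ/ΔP)(P̄/Q̄) = (18/-1.4)(17.70/75.0).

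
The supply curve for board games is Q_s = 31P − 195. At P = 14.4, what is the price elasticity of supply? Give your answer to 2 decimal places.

1.78

At P = 14.4, Q_s = 251.40.
dQ_s/dP = 31.
ε_s = (dQ_s/dP)(P/Q_s) = (31)(14.4/251.40).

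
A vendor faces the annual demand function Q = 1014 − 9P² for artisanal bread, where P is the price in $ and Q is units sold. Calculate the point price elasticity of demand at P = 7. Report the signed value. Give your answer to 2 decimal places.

-1.54

At P = 7, Q = 573.
dQ/dP = −18P = -126.
ε = (dQ/dP)(P/Q) = (-126)(7/573).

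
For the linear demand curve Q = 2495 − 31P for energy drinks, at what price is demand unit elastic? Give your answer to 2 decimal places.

40.24

For linear demand Q = a − bP, ε = −bP/(a − bP). |ε| = 1 when bP = a − bP, i.e. P = a/(2b).
P = 2495/(2·31) = 2495/62 = 40.2419.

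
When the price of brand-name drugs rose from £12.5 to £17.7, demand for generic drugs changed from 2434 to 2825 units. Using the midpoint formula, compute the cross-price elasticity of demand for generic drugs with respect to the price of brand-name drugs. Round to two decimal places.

ΔQ_x = 2825 − 2434 = 391; ΔP_y = 17.7 − 12.5 = 5.2.
Midpoints: P̄_y = 15.10, Q̄_x = 2629.5.
ε_xy = (ΔQ_x/ΔP_y)(P̄_y/Q̄_x) = (391/5.2)(15.10/2629.5).
ε_xy > 0, so the goods are substitutes.

0.43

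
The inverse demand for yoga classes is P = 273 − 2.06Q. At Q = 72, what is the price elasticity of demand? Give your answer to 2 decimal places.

-0.84

At Q = 72, P = 273 − 2.06(72) = 124.68.
dP/dQ = −2.06, so dQ/dP = 1/(−2.06) = -0.485.
ε = (dQ/dP)(P/Q) = (-0.485)(124.68/72).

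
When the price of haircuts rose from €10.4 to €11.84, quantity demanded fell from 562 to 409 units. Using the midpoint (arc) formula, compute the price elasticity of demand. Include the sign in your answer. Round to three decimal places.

ΔQ = 409 − 562 = -153; ΔP = 11.84 − 10.4 = 1.44.
Midpoints: P̄ = 11.12, Q̄ = 485.5.
ε = (ΔQ/ΔP)(P̄/Q̄) = (-153/1.44)(11.12/485.5).

-2.434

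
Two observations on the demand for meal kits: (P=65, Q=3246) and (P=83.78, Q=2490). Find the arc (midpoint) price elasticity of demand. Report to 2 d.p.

-1.04

ΔQ = 2490 − 3246 = -756; ΔP = 83.78 − 65 = 18.78.
Midpoints: P̄ = 74.39, Q̄ = 2868.0.
ε = (ΔQ/ΔP)(P̄/Q̄) = (-756/18.78)(74.39/2868.0).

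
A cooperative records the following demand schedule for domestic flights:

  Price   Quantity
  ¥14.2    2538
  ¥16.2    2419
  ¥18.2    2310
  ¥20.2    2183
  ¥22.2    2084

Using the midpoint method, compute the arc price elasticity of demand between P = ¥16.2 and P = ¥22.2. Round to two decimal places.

-0.48

At P = 16.2, Q = 2419; at P = 22.2, Q = 2084.
ΔQ = -335, ΔP = 6.0. Midpoints: P̄ = 19.20, Q̄ = 2251.5.
ε = (ΔQ/ΔP)(P̄/Q̄) = (-335/6.0)(19.20/2251.5).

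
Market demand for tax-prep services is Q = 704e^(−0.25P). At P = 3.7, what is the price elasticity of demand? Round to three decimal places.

-0.925

At P = 3.7, Q = 279.158.
dQ/dP = −0.25·704e^(−0.25P) = −0.25Q = -69.790.
ε = (dQ/dP)(P/Q) = (-69.790)(3.7/279.158).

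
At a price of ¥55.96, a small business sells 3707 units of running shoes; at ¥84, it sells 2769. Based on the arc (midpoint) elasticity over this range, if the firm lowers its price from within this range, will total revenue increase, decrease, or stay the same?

Arc ε = (-938/28.04)(69.98/3238.0) ≈ -0.723.
|ε| = 0.72 < 1, so demand is inelastic. A price cut therefore reduces total revenue.

decrease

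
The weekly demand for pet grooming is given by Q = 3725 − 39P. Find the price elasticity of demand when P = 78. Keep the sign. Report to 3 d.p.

At P = 78, Q = 683.
dQ/dP = −39.
ε = (dQ/dP)(P/Q) = (-39)(78/683).

-4.454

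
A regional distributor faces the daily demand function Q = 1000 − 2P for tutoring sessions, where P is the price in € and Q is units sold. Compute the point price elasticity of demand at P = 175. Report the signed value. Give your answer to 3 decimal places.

-0.538

At P = 175, Q = 650.
dQ/dP = −2.
ε = (dQ/dP)(P/Q) = (-2)(175/650).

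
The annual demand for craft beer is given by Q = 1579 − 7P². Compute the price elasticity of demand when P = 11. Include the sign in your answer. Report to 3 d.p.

At P = 11, Q = 732.
dQ/dP = −14P = -154.
ε = (dQ/dP)(P/Q) = (-154)(11/732).

-2.314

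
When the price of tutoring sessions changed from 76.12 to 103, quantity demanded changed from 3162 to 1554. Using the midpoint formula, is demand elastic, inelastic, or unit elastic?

Arc ε ≈ -2.272.
|ε| = 2.27 > 1.

elastic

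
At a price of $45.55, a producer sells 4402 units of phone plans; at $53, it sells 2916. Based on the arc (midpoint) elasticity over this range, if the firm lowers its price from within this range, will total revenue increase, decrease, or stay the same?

increase

Arc ε = (-1486/7.45)(49.27/3659.0) ≈ -2.686.
|ε| = 2.69 > 1, so demand is elastic. A price cut therefore raises total revenue.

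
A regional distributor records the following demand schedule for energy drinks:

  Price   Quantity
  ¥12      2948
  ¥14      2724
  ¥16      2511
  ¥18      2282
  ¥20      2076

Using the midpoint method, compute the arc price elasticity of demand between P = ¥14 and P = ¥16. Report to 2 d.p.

-0.61

At P = 14, Q = 2724; at P = 16, Q = 2511.
ΔQ = -213, ΔP = 2. Midpoints: P̄ = 15.00, Q̄ = 2617.5.
ε = (ΔQ/ΔP)(P̄/Q̄) = (-213/2)(15.00/2617.5).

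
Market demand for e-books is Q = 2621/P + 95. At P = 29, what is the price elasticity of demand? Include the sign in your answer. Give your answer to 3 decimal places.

At P = 29, Q = 185.379.
dQ/dP = −2621/P² = -3.117.
ε = (dQ/dP)(P/Q) = (-3.117)(29/185.379).

-0.488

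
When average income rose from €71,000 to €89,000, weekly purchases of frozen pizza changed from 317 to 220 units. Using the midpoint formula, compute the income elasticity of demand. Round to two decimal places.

-1.61

ΔQ = -97, ΔI = 18000. Midpoints: Ī = 80,000, Q̄ = 268.5.
ε_I = (ΔQ/ΔI)(Ī/Q̄) = (-97/18000)(80000/268.5).
ε_I < 0, so the good is inferior.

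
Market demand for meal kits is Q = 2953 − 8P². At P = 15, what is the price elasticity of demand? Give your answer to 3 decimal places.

At P = 15, Q = 1153.
dQ/dP = −16P = -240.
ε = (dQ/dP)(P/Q) = (-240)(15/1153).
|ε| > 1, so demand is elastic at this price.

-3.122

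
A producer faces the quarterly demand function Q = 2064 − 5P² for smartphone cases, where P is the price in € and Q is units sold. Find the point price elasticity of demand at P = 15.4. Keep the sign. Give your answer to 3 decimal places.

At P = 15.4, Q = 878.200.
dQ/dP = −10P = -154.
ε = (dQ/dP)(P/Q) = (-154)(15.4/878.200).
|ε| > 1, so demand is elastic at this price.

-2.701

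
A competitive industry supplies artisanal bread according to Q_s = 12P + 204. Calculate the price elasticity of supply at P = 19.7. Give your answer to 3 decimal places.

0.537

At P = 19.7, Q_s = 440.40.
dQ_s/dP = 12.
ε_s = (dQ_s/dP)(P/Q_s) = (12)(19.7/440.40).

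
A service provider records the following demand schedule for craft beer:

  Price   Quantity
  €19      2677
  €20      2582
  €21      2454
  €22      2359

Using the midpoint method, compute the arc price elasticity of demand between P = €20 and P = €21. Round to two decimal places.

At P = 20, Q = 2582; at P = 21, Q = 2454.
ΔQ = -128, ΔP = 1. Midpoints: P̄ = 20.50, Q̄ = 2518.0.
ε = (ΔQ/ΔP)(P̄/Q̄) = (-128/1)(20.50/2518.0).

-1.04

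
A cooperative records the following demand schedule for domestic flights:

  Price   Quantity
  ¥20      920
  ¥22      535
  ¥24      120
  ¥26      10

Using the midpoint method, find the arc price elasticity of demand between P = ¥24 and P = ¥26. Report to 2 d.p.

At P = 24, Q = 120; at P = 26, Q = 10.
ΔQ = -110, ΔP = 2. Midpoints: P̄ = 25.00, Q̄ = 65.0.
ε = (ΔQ/ΔP)(P̄/Q̄) = (-110/2)(25.00/65.0).

-21.15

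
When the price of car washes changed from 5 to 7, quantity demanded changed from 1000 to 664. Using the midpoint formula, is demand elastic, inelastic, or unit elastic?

elastic

Arc ε ≈ -1.212.
|ε| = 1.21 > 1.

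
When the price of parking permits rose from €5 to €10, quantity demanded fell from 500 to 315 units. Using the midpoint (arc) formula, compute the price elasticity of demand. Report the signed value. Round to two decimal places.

-0.68

ΔQ = 315 − 500 = -185; ΔP = 10 − 5 = 5.
Midpoints: P̄ = 7.50, Q̄ = 407.5.
ε = (ΔQ/ΔP)(P̄/Q̄) = (-185/5)(7.50/407.5).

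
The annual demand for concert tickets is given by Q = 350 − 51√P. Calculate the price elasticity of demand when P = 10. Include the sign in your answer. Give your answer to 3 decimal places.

At P = 10, Q = 188.724.
dQ/dP = −51/(2√P) = -8.064.
ε = (dQ/dP)(P/Q) = (-8.064)(10/188.724).
|ε| < 1, so demand is inelastic at this price.

-0.427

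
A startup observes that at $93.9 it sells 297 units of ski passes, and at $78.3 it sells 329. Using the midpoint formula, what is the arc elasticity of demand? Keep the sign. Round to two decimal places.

ΔQ = 329 − 297 = 32; ΔP = 78.3 − 93.9 = -15.6.
Midpoints: P̄ = 86.10, Q̄ = 313.0.
ε = (ΔQ/ΔP)(P̄/Q̄) = (32/-15.6)(86.10/313.0).

-0.56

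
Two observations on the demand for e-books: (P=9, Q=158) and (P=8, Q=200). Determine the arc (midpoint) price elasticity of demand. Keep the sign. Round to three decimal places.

-1.994

ΔQ = 200 − 158 = 42; ΔP = 8 − 9 = -1.
Midpoints: P̄ = 8.50, Q̄ = 179.0.
ε = (ΔQ/ΔP)(P̄/Q̄) = (42/-1)(8.50/179.0).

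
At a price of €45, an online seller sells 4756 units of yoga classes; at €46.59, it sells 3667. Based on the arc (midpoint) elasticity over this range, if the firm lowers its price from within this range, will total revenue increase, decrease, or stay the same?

Arc ε = (-1089/1.59)(45.80/4211.5) ≈ -7.448.
|ε| = 7.45 > 1, so demand is elastic. A price cut therefore raises total revenue.

increase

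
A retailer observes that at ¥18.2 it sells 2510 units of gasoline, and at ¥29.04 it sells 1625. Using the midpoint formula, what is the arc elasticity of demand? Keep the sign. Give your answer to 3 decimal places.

ΔQ = 1625 − 2510 = -885; ΔP = 29.04 − 18.2 = 10.84.
Midpoints: P̄ = 23.62, Q̄ = 2067.5.
ε = (ΔQ/ΔP)(P̄/Q̄) = (-885/10.84)(23.62/2067.5).

-0.933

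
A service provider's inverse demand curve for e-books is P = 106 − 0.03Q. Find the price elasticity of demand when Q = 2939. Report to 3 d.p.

-0.202

At Q = 2939, P = 106 − 0.03(2939) = 17.83.
dP/dQ = −0.03, so dQ/dP = 1/(−0.03) = -33.333.
ε = (dQ/dP)(P/Q) = (-33.333)(17.83/2939).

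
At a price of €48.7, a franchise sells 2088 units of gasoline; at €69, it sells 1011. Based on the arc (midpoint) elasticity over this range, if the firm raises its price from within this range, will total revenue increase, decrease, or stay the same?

Arc ε = (-1077/20.3)(58.85/1549.5) ≈ -2.015.
|ε| = 2.01 > 1, so demand is elastic. A price rise therefore reduces total revenue.

decrease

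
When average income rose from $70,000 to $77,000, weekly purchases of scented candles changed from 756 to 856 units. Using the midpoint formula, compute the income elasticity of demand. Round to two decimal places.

1.30

ΔQ = 100, ΔI = 7000. Midpoints: Ī = 73,500, Q̄ = 806.0.
ε_I = (ΔQ/ΔI)(Ī/Q̄) = (100/7000)(73500/806.0).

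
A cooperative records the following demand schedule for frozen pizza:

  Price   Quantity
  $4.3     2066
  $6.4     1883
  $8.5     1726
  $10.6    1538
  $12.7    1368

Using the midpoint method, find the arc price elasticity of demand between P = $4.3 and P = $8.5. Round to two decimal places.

-0.27

At P = 4.3, Q = 2066; at P = 8.5, Q = 1726.
ΔQ = -340, ΔP = 4.2. Midpoints: P̄ = 6.40, Q̄ = 1896.0.
ε = (ΔQ/ΔP)(P̄/Q̄) = (-340/4.2)(6.40/1896.0).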